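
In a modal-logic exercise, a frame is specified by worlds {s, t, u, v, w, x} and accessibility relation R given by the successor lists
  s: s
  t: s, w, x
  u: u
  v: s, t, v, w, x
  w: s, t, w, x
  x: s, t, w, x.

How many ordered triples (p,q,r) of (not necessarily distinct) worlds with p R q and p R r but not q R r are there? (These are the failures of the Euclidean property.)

18

Enumerating: (t,s,w), (t,s,x), (v,s,t), (v,s,v), (v,s,w), (v,s,x), (v,t,t), (v,t,v), (v,w,v), (v,x,v), (w,s,t), (w,s,w), (w,s,x), (w,t,t), (x,s,t), (x,s,w), (x,s,x), (x,t,t).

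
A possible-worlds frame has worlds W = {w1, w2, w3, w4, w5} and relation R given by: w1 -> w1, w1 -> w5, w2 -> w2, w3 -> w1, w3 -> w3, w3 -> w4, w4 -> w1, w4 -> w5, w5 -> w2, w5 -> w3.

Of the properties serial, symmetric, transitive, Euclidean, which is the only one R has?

Serial: yes — every world has a successor (e.g. w1 R w1).
Symmetric: no — w1 R w5 but not w5 R w1.
Transitive: no — w1 R w5 and w5 R w2, but not w1 R w2.
Euclidean: no — w3 R w1 and w3 R w4, but not w1 R w4.
Only serial holds.

serial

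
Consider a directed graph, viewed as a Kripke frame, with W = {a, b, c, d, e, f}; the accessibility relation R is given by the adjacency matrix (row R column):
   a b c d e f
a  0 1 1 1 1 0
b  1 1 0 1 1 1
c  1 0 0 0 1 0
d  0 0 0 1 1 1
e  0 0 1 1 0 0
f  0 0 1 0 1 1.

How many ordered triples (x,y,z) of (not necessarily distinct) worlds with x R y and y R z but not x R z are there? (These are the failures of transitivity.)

Enumerating: (a,b,a), (a,b,f), (a,c,a), (a,d,f), (b,a,c), (b,e,c), (b,f,c), (c,a,b), (c,a,c), (c,a,d), (c,e,c), (c,e,d), … and 8 more.
Total: 20.

20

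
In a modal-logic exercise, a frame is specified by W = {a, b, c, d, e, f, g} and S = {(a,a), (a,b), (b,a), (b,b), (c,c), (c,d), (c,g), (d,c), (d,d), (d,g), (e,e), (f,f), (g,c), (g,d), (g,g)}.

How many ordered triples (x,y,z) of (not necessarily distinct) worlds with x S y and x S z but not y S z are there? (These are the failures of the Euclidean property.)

S is Euclidean; there are no such tuples.

0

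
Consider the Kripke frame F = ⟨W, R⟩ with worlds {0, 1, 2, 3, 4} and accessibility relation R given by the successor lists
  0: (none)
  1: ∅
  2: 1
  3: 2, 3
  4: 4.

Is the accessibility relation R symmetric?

Symmetric: no — 2 R 1 but not 1 R 2.

No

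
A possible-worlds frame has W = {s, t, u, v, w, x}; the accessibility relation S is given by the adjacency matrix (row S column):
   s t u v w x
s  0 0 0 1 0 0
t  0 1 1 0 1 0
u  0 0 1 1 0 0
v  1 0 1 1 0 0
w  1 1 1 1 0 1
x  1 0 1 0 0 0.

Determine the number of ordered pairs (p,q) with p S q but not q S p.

Enumerating: (t,u), (w,s), (w,u), (w,v), (w,x), (x,s), (x,u).

7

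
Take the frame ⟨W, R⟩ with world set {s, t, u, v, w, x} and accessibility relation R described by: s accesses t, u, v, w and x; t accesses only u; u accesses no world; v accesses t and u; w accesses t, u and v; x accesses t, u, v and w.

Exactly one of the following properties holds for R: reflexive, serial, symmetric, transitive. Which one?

Reflexive: no — s is not related to itself.
Serial: no — u has no R-successor.
Symmetric: no — s R t but not t R s.
Transitive: yes — every two-step R-path is closed by a direct edge.
Only transitive holds.

transitive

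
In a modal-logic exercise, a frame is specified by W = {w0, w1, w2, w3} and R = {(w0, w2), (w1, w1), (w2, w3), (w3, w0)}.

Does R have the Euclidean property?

Euclidean: no — w0 R w2 and w0 R w2, but not w2 R w2.

No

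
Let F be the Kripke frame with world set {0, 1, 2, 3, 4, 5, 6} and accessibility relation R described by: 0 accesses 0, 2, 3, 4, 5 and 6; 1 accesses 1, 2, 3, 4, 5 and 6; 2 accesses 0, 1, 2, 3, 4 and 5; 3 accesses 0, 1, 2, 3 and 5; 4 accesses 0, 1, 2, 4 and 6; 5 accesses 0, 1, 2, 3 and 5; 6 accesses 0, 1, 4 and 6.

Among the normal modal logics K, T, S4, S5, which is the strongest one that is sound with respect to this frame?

T

Reflexive (axiom T): yes — every world is R-related to itself.
Transitive (axiom 4): no — 0 R 2 and 2 R 1, but not 0 R 1.
Euclidean (axiom 5): no — 0 R 2 and 0 R 6, but not 2 R 6.
So F validates K, T; S4 would additionally require R to be transitive. The strongest is T.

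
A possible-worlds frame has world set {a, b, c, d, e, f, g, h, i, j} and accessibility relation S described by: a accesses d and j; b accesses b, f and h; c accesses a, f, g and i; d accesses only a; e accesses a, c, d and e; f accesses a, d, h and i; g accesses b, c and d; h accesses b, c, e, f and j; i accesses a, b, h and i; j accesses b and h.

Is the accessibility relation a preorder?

Reflexive: no — a is not related to itself.
Transitive: no — a S j and j S b, but not a S b.
So S is not a preorder.

No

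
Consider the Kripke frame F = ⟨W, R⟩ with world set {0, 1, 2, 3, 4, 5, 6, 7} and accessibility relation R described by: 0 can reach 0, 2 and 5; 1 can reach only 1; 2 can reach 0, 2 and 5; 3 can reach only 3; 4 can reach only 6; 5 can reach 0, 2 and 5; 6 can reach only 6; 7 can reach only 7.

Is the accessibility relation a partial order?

No

Reflexive: no — 4 is not related to itself.
Transitive: yes — every two-step R-path is closed by a direct edge.
Antisymmetric: no — 0 R 2 and 2 R 0 with 0 ≠ 2.
So R is not a partial order.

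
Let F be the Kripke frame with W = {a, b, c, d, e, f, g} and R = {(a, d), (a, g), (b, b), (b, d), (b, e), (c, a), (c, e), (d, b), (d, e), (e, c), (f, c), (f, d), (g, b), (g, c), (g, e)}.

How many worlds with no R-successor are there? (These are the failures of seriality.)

0

R is serial; there are no such worlds.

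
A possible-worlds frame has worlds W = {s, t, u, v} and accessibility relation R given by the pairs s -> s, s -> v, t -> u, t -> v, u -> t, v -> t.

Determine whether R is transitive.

Transitive: no — s R v and v R t, but not s R t.

No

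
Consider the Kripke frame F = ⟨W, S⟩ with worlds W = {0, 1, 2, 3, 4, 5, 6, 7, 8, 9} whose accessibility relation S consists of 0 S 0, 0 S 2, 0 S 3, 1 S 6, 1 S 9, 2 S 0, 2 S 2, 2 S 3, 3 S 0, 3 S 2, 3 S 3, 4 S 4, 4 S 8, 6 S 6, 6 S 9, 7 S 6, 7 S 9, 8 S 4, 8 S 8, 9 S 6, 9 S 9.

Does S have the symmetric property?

No

Symmetric: no — 1 S 6 but not 6 S 1.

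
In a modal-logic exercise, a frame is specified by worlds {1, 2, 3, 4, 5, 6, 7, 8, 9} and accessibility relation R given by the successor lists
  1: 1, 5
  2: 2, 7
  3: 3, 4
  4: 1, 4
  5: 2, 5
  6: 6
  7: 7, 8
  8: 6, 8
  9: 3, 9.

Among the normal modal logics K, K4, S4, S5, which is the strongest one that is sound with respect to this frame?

K

Transitive (axiom 4): no — 1 R 5 and 5 R 2, but not 1 R 2.
Reflexive (axiom T): yes — every world is R-related to itself.
Euclidean (axiom 5): no — 1 R 5 and 1 R 1, but not 5 R 1.
So F validates K; K4 would additionally require R to be transitive. The strongest is K.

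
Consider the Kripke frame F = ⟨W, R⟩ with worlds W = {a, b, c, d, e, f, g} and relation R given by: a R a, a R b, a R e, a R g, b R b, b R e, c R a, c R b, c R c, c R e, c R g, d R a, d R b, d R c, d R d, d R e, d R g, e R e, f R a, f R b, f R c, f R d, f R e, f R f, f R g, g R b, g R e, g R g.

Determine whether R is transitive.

Transitive: yes — every two-step R-path is closed by a direct edge.

Yes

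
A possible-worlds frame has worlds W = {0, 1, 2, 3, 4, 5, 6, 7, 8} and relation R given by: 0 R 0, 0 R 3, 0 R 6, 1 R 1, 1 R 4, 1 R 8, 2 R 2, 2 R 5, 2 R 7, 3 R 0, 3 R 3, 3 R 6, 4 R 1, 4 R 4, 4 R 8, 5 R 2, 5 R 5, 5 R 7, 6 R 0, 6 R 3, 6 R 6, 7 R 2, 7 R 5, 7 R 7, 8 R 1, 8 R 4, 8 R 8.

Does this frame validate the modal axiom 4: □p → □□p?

The schema 4 characterises exactly the transitive frames.
Transitive: yes — every two-step R-path is closed by a direct edge.

Yes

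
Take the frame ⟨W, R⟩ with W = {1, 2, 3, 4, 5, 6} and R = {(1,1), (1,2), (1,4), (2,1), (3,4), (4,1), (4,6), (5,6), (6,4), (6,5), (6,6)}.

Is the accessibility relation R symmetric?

No

Symmetric: no — 3 R 4 but not 4 R 3.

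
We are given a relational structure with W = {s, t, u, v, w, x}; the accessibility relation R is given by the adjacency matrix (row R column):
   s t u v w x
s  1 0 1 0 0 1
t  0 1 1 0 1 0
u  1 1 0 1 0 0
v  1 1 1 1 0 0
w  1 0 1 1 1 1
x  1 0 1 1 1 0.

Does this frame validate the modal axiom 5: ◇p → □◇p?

By correspondence theory, 5 is valid on a frame iff R is Euclidean.
Euclidean: no — s R u and s R x, but not u R x.

No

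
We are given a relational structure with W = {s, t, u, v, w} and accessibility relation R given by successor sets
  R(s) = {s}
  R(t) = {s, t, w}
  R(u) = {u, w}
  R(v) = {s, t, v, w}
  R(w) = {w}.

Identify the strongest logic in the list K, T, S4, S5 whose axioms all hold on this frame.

S4

Reflexive (axiom T): yes — every world is R-related to itself.
Transitive (axiom 4): yes — every two-step R-path is closed by a direct edge.
Euclidean (axiom 5): no — t R s and t R w, but not s R w.
So F validates K, T, S4; S5 would additionally require R to be Euclidean. The strongest is S4.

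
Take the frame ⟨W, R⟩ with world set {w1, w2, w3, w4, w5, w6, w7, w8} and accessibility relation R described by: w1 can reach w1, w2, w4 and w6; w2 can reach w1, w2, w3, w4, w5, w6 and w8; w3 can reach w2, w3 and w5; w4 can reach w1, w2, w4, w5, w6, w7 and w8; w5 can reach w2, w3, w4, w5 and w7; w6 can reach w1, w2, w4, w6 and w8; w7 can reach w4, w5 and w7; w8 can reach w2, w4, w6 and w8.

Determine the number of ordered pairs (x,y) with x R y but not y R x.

R is symmetric; there are no such tuples.

0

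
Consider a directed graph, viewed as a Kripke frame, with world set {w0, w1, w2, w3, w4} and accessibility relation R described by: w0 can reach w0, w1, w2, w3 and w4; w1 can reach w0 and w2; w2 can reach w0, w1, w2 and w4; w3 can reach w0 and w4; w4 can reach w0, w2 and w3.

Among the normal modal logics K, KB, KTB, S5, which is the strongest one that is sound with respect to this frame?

KB

Symmetric (axiom B): yes — every pair in R has its reverse in R.
Reflexive (axiom T): no — w1 is not related to itself.
Euclidean (axiom 5): no — w0 R w1 and w0 R w3, but not w1 R w3.
So F validates K, KB; KTB would additionally require R to be reflexive. The strongest is KB.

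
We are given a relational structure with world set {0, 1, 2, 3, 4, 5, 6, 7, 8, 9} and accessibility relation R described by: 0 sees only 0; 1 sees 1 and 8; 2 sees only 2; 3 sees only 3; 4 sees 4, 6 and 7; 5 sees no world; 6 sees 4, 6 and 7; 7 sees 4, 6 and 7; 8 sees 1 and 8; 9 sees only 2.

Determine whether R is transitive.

Yes

Transitive: yes — every two-step R-path is closed by a direct edge.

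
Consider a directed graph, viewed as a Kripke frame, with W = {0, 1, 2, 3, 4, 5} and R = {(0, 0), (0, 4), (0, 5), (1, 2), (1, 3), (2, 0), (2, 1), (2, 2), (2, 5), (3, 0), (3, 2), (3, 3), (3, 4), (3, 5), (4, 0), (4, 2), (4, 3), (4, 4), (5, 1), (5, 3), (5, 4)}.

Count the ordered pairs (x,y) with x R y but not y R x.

9

Enumerating: (0,5), (1,3), (2,0), (2,5), (3,0), (3,2), (4,2), (5,1), (5,4).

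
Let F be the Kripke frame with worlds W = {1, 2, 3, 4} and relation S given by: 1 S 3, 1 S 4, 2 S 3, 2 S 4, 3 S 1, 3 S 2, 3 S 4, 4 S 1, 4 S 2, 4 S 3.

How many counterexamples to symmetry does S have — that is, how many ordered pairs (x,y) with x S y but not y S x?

0

S is symmetric; there are no such tuples.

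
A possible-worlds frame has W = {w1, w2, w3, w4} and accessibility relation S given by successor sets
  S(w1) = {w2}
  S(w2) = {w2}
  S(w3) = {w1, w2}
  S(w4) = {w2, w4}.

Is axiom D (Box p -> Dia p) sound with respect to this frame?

Yes

Axiom D corresponds to the accessibility relation being serial.
Serial: yes — every world has a successor (e.g. w1 S w2).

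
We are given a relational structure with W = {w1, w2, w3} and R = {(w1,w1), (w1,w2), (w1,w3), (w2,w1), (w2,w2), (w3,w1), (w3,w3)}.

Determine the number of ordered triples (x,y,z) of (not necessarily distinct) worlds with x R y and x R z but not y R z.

2

Enumerating: (w1,w2,w3), (w1,w3,w2).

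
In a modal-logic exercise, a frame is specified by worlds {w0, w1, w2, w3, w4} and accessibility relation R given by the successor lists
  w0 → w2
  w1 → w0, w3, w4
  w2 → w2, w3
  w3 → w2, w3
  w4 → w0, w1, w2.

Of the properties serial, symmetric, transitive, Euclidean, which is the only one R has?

Serial: yes — every world has a successor (e.g. w0 R w2).
Symmetric: no — w0 R w2 but not w2 R w0.
Transitive: no — w0 R w2 and w2 R w3, but not w0 R w3.
Euclidean: no — w1 R w0 and w1 R w3, but not w0 R w3.
Only serial holds.

serial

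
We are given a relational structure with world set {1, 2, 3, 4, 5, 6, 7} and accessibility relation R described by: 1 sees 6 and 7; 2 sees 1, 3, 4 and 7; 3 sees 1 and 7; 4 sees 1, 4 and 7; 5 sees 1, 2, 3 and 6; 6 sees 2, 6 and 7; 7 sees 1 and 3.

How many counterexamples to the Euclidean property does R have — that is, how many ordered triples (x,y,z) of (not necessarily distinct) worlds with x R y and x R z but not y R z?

34

Enumerating: (1,7,6), (1,7,7), (2,1,1), (2,1,3), (2,1,4), (2,3,3), (2,3,4), (2,4,3), (2,7,4), (2,7,7), (3,1,1), (3,7,7), … and 22 more.
Total: 34.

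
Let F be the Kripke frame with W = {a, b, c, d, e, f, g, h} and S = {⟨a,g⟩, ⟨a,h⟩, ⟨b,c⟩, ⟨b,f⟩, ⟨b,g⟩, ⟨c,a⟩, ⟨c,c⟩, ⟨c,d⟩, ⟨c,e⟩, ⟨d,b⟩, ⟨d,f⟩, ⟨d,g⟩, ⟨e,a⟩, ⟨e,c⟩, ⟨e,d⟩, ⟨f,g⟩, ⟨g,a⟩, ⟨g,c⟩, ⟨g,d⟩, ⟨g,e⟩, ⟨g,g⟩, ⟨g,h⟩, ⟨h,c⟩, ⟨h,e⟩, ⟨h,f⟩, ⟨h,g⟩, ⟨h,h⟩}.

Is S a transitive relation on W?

Transitive: no — a S g and g S c, but not a S c.

No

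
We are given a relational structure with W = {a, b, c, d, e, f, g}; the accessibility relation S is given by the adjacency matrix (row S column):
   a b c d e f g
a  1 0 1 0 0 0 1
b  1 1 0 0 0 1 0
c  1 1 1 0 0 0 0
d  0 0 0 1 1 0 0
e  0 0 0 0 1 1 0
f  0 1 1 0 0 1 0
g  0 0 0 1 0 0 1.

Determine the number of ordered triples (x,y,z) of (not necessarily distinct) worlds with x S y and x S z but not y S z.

Enumerating: (a,c,g), (a,g,a), (a,g,c), (b,a,b), (b,a,f), (b,f,a), (c,a,b), (c,b,c), (d,e,d), (e,f,e), (f,b,c), (f,c,f), (g,d,g).

13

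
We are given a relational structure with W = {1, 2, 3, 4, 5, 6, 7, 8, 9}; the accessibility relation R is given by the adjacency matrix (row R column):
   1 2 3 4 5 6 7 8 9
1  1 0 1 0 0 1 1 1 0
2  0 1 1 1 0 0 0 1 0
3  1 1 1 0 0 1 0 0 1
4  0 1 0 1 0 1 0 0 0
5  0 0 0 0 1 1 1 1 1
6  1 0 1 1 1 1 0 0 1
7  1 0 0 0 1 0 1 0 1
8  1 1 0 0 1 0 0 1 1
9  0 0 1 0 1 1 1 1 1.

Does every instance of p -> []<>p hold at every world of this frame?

The schema B characterises exactly the symmetric frames.
Symmetric: yes — every pair in R has its reverse in R.

Yes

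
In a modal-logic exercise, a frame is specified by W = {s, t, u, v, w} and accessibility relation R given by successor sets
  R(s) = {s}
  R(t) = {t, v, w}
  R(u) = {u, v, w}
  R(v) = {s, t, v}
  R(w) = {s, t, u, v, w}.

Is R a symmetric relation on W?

Symmetric: no — u R v but not v R u.

No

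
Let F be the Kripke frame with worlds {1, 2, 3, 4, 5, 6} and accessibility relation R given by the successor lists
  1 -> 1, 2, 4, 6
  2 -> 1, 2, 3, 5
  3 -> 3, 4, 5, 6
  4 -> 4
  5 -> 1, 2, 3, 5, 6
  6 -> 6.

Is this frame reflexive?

Reflexive: yes — every world is R-related to itself.

Yes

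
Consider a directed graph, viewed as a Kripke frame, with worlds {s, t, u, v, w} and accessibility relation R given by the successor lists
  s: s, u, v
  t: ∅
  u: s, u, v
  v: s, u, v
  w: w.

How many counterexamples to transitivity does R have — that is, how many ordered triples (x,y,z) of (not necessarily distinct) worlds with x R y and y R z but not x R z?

R is transitive; there are no such tuples.

0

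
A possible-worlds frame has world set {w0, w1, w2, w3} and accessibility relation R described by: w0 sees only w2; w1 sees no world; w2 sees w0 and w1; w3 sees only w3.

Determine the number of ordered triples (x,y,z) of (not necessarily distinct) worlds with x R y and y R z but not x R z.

Enumerating: (w0,w2,w0), (w0,w2,w1), (w2,w0,w2).

3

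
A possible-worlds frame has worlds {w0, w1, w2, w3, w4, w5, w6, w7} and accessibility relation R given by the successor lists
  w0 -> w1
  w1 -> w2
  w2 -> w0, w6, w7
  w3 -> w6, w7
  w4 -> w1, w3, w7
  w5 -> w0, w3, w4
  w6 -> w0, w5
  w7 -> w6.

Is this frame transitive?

No

Transitive: no — w0 R w1 and w1 R w2, but not w0 R w2.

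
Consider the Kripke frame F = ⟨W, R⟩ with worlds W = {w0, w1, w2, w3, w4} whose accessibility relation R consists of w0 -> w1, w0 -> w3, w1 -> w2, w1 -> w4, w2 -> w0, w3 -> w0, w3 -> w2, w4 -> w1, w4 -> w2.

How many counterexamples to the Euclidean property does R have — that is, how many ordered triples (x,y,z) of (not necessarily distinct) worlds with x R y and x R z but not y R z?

Enumerating: (w0,w1,w1), (w0,w1,w3), (w0,w3,w1), (w0,w3,w3), (w1,w2,w2), (w1,w2,w4), (w1,w4,w4), (w2,w0,w0), (w3,w0,w0), (w3,w0,w2), (w3,w2,w2), (w4,w1,w1), (w4,w2,w1), (w4,w2,w2).

14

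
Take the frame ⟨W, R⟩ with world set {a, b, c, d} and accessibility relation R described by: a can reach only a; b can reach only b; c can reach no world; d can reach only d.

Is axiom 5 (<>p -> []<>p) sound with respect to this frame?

Yes

By correspondence theory, 5 is valid on a frame iff R is Euclidean.
Euclidean: yes — any two successors of a common world are R-related.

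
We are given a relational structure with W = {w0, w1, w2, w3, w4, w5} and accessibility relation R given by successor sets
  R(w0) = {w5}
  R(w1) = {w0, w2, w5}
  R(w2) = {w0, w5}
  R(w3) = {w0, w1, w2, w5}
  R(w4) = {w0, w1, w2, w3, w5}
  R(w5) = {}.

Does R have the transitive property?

Transitive: yes — every two-step R-path is closed by a direct edge.

Yes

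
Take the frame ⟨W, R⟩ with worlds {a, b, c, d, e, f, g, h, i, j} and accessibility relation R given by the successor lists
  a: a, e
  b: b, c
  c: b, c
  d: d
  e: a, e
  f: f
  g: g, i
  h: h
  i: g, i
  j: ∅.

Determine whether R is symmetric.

Symmetric: yes — every pair in R has its reverse in R.

Yes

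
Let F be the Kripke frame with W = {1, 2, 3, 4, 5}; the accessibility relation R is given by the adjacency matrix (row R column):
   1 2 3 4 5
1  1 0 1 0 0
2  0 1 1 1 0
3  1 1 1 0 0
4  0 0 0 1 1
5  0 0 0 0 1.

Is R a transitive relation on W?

Transitive: no — 1 R 3 and 3 R 2, but not 1 R 2.

No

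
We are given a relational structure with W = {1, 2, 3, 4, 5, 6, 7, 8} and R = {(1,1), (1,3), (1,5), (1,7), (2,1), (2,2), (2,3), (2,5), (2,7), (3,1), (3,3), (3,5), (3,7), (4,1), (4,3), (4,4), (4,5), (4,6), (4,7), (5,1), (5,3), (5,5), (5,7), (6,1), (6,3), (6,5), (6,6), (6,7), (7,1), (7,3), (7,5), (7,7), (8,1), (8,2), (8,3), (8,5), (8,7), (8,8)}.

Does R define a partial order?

No

Reflexive: yes — every world is R-related to itself.
Transitive: yes — every two-step R-path is closed by a direct edge.
Antisymmetric: no — 1 R 3 and 3 R 1 with 1 ≠ 3.
So R is not a partial order.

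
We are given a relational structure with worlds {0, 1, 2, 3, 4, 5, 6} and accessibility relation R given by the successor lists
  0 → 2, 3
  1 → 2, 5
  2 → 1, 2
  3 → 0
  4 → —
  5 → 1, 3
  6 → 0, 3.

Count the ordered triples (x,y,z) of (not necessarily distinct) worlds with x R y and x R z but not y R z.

Enumerating: (0,2,3), (0,3,2), (0,3,3), (1,2,5), (1,5,2), (1,5,5), (2,1,1), (3,0,0), (5,1,1), (5,1,3), (5,3,1), (5,3,3), (6,0,0), (6,3,3).

14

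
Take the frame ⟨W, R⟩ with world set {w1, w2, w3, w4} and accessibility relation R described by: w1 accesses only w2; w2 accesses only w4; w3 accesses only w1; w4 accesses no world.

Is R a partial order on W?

No

Reflexive: no — w1 is not related to itself.
Transitive: no — w1 R w2 and w2 R w4, but not w1 R w4.
Antisymmetric: yes — no distinct pair is related both ways.
So R is not a partial order.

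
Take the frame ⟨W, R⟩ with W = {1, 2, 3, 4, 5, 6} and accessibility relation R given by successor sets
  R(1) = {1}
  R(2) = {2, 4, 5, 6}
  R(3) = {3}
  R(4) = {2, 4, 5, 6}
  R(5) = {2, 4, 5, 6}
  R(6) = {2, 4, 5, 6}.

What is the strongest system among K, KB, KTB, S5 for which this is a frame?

Symmetric (axiom B): yes — every pair in R has its reverse in R.
Reflexive (axiom T): yes — every world is R-related to itself.
Euclidean (axiom 5): yes — any two successors of a common world are R-related.
So F validates K, KB, KTB, S5. The strongest is S5.

S5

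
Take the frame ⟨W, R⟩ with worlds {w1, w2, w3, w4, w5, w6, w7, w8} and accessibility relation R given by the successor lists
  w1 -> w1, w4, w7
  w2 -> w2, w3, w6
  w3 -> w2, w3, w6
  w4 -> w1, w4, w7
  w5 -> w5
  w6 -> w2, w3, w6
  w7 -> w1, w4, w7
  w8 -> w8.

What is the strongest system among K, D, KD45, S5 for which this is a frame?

S5

Serial (axiom D): yes — every world has a successor (e.g. w1 R w1).
Euclidean (axiom 5): yes — any two successors of a common world are R-related.
Transitive (axiom 4): yes — every two-step R-path is closed by a direct edge.
Reflexive (axiom T): yes — every world is R-related to itself.
So F validates K, D, KD45, S5. The strongest is S5.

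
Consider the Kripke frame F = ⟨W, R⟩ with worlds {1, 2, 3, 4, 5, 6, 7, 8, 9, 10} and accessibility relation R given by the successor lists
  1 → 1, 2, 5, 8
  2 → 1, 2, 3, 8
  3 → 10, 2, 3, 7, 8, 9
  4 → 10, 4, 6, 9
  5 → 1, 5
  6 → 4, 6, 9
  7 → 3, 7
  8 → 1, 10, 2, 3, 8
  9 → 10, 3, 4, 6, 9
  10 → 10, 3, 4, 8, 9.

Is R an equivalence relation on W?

No

Reflexive: yes — every world is R-related to itself.
Symmetric: yes — every pair in R has its reverse in R.
Transitive: no — 1 R 2 and 2 R 3, but not 1 R 3.
So R is not an equivalence relation.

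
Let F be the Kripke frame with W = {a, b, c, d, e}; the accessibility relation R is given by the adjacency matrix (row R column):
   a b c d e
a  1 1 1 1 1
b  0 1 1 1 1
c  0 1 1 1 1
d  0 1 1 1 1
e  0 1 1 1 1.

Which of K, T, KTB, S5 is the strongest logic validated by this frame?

T

Reflexive (axiom T): yes — every world is R-related to itself.
Symmetric (axiom B): no — a R b but not b R a.
Euclidean (axiom 5): no — a R b and a R a, but not b R a.
So F validates K, T; KTB would additionally require R to be symmetric. The strongest is T.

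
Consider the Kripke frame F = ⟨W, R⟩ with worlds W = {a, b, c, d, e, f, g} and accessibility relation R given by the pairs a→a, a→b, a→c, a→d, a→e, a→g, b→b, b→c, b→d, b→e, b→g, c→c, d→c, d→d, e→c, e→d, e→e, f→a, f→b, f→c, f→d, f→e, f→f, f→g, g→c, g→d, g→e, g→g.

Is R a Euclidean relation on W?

Euclidean: no — a R c and a R b, but not c R b.

No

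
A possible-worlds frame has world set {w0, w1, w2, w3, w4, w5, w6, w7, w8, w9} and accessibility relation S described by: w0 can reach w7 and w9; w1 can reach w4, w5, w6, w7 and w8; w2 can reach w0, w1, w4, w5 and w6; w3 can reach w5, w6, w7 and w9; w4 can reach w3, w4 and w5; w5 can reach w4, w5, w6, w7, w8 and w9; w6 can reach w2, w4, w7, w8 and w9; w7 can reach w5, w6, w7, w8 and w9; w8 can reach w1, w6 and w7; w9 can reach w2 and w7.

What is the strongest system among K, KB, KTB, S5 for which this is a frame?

Symmetric (axiom B): no — w0 S w7 but not w7 S w0.
Reflexive (axiom T): no — w0 is not related to itself.
Euclidean (axiom 5): no — w1 S w4 and w1 S w6, but not w4 S w6.
So F validates K; KB would additionally require S to be symmetric. The strongest is K.

K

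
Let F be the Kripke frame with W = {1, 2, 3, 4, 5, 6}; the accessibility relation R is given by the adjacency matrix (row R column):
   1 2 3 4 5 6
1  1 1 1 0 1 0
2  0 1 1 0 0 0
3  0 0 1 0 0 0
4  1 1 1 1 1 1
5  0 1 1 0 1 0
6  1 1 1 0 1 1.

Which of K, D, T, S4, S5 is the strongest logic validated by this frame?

S4

Serial (axiom D): yes — every world has a successor (e.g. 1 R 1).
Reflexive (axiom T): yes — every world is R-related to itself.
Transitive (axiom 4): yes — every two-step R-path is closed by a direct edge.
Euclidean (axiom 5): no — 1 R 2 and 1 R 5, but not 2 R 5.
So F validates K, D, T, S4; S5 would additionally require R to be Euclidean. The strongest is S4.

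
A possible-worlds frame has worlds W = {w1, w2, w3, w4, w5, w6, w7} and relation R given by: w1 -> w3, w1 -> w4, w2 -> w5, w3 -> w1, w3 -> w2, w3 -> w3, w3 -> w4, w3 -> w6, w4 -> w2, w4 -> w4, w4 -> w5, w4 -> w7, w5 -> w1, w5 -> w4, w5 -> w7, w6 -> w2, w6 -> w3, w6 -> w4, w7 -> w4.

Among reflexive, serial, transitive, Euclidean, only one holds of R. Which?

serial

Reflexive: no — w1 is not related to itself.
Serial: yes — every world has a successor (e.g. w1 R w3).
Transitive: no — w1 R w3 and w3 R w2, but not w1 R w2.
Euclidean: no — w1 R w4 and w1 R w3, but not w4 R w3.
Only serial holds.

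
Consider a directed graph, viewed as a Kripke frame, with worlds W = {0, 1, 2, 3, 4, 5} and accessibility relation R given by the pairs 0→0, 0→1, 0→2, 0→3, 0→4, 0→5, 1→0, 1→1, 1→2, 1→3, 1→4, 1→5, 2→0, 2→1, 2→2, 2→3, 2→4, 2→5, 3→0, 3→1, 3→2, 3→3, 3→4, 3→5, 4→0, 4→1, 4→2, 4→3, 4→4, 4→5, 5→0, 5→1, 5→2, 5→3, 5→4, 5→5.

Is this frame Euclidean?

Yes

Euclidean: yes — any two successors of a common world are R-related.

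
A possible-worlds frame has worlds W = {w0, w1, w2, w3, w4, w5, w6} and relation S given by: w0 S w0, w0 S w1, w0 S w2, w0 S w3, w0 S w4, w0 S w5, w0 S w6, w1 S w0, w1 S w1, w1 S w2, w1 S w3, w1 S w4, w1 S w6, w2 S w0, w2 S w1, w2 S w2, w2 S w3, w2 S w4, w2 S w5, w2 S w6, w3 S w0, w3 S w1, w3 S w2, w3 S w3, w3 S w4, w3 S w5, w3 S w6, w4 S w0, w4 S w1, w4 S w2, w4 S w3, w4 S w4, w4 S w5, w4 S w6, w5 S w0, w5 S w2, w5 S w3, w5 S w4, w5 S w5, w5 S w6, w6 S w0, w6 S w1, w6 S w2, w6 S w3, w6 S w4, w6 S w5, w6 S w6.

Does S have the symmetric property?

Symmetric: yes — every pair in S has its reverse in S.

Yes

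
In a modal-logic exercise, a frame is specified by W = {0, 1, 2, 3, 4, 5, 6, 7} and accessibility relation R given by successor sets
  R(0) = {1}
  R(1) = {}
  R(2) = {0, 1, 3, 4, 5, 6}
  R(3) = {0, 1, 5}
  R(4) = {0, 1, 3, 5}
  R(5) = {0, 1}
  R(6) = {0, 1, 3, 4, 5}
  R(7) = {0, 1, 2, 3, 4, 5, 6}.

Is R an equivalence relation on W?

No

Reflexive: no — 0 is not related to itself.
Symmetric: no — 0 R 1 but not 1 R 0.
Transitive: yes — every two-step R-path is closed by a direct edge.
So R is not an equivalence relation.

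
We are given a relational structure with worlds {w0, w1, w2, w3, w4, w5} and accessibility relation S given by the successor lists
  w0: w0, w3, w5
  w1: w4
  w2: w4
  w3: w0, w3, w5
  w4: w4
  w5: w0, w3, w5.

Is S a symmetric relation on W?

Symmetric: no — w1 S w4 but not w4 S w1.

No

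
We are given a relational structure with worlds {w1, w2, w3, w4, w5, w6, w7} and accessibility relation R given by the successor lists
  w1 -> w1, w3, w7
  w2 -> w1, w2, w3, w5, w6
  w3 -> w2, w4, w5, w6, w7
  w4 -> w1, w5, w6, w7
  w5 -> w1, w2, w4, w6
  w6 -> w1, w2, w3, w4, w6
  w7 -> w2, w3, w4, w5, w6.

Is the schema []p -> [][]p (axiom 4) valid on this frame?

By correspondence theory, 4 is valid on a frame iff R is transitive.
Transitive: no — w1 R w3 and w3 R w2, but not w1 R w2.

No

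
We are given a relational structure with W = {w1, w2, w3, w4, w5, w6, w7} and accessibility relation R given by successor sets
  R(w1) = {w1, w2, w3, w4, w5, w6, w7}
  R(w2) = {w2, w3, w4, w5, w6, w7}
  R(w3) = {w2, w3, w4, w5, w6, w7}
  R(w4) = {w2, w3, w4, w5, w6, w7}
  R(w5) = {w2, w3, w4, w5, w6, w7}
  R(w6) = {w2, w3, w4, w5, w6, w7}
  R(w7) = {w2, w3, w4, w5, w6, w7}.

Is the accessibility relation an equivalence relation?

No

Reflexive: yes — every world is R-related to itself.
Symmetric: no — w1 R w2 but not w2 R w1.
Transitive: yes — every two-step R-path is closed by a direct edge.
So R is not an equivalence relation.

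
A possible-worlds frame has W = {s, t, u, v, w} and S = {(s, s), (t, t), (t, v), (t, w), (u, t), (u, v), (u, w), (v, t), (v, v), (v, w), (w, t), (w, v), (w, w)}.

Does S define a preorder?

Reflexive: no — u is not related to itself.
Transitive: yes — every two-step S-path is closed by a direct edge.
So S is not a preorder.

No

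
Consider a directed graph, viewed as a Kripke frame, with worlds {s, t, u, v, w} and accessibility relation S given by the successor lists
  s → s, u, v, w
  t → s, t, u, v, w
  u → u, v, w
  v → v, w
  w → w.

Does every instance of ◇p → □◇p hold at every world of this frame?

Axiom 5 corresponds to the accessibility relation being Euclidean.
Euclidean: no — s S v and s S u, but not v S u.

No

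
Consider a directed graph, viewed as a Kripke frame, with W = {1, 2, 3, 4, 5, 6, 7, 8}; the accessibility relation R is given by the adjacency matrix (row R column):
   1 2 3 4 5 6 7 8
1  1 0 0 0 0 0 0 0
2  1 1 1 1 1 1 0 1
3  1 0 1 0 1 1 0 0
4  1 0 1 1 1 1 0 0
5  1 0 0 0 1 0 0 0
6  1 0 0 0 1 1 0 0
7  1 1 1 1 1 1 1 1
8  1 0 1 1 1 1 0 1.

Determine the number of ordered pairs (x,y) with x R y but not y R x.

Enumerating: (2,1), (2,3), (2,4), (2,5), (2,6), (2,8), (3,1), (3,5), (3,6), (4,1), (4,3), (4,5), … and 16 more.
Total: 28.

28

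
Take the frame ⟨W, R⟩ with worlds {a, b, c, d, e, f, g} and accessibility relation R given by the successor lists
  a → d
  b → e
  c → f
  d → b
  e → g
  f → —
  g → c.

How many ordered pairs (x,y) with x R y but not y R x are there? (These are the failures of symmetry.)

Enumerating: (a,d), (b,e), (c,f), (d,b), (e,g), (g,c).

6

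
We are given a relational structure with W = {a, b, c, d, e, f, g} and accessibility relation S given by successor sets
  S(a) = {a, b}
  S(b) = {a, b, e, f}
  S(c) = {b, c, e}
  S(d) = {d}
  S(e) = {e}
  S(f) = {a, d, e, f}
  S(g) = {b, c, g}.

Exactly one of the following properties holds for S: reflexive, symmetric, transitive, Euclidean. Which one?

reflexive

Reflexive: yes — every world is S-related to itself.
Symmetric: no — b S e but not e S b.
Transitive: no — a S b and b S e, but not a S e.
Euclidean: no — b S a and b S e, but not a S e.
Only reflexive holds.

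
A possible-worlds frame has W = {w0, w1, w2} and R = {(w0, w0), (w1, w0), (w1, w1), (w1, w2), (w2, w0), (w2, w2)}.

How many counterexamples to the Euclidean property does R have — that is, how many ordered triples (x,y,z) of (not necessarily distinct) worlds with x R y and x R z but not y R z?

4

Enumerating: (w1,w0,w1), (w1,w0,w2), (w1,w2,w1), (w2,w0,w2).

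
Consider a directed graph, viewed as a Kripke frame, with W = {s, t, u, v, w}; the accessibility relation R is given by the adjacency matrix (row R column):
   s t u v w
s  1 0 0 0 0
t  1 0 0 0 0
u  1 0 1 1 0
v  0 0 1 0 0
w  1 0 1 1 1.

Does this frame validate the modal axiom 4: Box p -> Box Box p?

No

The schema 4 characterises exactly the transitive frames.
Transitive: no — v R u and u R s, but not v R s.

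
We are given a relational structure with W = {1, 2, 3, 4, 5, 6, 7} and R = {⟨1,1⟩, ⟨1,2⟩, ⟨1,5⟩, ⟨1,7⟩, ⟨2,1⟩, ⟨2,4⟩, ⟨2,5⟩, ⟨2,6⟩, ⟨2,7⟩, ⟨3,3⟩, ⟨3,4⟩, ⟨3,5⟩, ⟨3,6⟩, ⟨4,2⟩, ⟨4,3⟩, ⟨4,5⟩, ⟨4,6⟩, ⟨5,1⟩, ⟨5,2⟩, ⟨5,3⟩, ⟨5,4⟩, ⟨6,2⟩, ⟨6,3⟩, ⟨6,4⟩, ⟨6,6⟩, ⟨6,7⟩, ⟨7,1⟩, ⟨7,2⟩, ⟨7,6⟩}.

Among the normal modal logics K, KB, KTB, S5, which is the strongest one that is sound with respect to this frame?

KB

Symmetric (axiom B): yes — every pair in R has its reverse in R.
Reflexive (axiom T): no — 2 is not related to itself.
Euclidean (axiom 5): no — 1 R 5 and 1 R 7, but not 5 R 7.
So F validates K, KB; KTB would additionally require R to be reflexive. The strongest is KB.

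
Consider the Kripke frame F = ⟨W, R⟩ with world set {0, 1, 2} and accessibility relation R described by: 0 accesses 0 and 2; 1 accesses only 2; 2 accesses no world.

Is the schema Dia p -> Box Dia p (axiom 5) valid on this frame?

No

Axiom 5 corresponds to the accessibility relation being Euclidean.
Euclidean: no — 0 R 2 and 0 R 0, but not 2 R 0.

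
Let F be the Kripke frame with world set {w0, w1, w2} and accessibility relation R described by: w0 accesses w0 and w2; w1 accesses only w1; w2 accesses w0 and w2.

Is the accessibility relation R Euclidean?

Euclidean: yes — any two successors of a common world are R-related.

Yes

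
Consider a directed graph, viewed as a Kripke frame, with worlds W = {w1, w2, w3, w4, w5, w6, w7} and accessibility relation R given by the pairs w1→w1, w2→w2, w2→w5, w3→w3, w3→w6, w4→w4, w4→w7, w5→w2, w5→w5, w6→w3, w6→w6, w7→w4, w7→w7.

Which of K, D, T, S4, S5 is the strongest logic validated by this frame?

Serial (axiom D): yes — every world has a successor (e.g. w1 R w1).
Reflexive (axiom T): yes — every world is R-related to itself.
Transitive (axiom 4): yes — every two-step R-path is closed by a direct edge.
Euclidean (axiom 5): yes — any two successors of a common world are R-related.
So F validates K, D, T, S4, S5. The strongest is S5.

S5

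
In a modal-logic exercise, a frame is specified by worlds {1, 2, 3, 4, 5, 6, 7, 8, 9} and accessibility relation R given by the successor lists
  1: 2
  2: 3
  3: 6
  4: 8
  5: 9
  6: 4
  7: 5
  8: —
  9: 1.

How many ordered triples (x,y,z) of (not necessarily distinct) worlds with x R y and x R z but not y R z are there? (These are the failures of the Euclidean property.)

8

Enumerating: (1,2,2), (2,3,3), (3,6,6), (4,8,8), (5,9,9), (6,4,4), (7,5,5), (9,1,1).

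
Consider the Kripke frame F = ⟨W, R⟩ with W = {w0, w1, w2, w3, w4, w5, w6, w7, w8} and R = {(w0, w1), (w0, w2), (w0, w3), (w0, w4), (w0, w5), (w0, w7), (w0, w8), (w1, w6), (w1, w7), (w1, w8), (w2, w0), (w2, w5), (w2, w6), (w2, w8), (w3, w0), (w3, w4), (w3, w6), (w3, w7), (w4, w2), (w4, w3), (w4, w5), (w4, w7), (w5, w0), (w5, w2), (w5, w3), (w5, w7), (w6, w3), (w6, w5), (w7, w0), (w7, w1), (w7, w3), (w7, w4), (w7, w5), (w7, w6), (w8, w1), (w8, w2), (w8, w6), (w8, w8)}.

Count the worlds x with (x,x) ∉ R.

Enumerating: w0, w1, w2, w3, w4, w5, w6, w7.

8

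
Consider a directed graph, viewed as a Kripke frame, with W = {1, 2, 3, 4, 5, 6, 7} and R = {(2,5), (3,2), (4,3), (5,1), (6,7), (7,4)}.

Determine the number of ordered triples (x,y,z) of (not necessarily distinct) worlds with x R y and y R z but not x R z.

5

Enumerating: (2,5,1), (3,2,5), (4,3,2), (6,7,4), (7,4,3).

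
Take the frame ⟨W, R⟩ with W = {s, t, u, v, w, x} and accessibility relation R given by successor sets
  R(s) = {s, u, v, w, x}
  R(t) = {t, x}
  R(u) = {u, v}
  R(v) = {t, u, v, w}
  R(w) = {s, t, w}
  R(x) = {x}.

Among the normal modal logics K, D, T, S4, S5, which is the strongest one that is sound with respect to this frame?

T

Serial (axiom D): yes — every world has a successor (e.g. s R s).
Reflexive (axiom T): yes — every world is R-related to itself.
Transitive (axiom 4): no — s R v and v R t, but not s R t.
Euclidean (axiom 5): no — s R u and s R w, but not u R w.
So F validates K, D, T; S4 would additionally require R to be transitive. The strongest is T.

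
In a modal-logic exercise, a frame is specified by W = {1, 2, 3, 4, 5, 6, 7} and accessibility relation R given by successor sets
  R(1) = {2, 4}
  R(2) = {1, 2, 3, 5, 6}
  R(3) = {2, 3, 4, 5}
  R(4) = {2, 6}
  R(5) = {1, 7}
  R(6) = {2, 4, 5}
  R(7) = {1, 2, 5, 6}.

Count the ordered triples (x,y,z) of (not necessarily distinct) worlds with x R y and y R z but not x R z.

Enumerating: (1,2,1), (1,2,3), (1,2,5), (1,2,6), (1,4,6), (2,1,4), (2,3,4), (2,5,7), (2,6,4), (3,2,1), (3,2,6), (3,4,6), … and 22 more.
Total: 34.

34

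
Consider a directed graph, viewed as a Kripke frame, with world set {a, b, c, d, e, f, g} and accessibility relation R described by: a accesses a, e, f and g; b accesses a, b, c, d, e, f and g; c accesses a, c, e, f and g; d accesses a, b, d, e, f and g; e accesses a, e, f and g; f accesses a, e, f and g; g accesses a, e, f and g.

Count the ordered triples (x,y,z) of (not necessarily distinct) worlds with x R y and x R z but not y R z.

Enumerating: (b,a,b), (b,a,c), (b,a,d), (b,c,b), (b,c,d), (b,d,c), (b,e,b), (b,e,c), (b,e,d), (b,f,b), (b,f,c), (b,f,d), … and 15 more.
Total: 27.

27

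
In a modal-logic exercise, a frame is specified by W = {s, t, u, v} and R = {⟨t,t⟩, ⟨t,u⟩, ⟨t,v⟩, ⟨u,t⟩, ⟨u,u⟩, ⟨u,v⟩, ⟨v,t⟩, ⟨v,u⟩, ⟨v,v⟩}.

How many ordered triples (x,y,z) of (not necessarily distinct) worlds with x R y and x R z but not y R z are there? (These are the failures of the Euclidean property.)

0

R is Euclidean; there are no such tuples.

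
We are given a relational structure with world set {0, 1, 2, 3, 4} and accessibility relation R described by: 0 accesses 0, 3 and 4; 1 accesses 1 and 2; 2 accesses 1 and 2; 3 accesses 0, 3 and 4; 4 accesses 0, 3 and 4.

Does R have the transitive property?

Yes

Transitive: yes — every two-step R-path is closed by a direct edge.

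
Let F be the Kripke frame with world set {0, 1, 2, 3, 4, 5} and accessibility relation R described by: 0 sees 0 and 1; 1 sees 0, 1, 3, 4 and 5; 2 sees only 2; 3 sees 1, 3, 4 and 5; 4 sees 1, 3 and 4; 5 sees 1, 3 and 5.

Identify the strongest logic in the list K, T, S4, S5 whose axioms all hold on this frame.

Reflexive (axiom T): yes — every world is R-related to itself.
Transitive (axiom 4): no — 0 R 1 and 1 R 3, but not 0 R 3.
Euclidean (axiom 5): no — 1 R 0 and 1 R 3, but not 0 R 3.
So F validates K, T; S4 would additionally require R to be transitive. The strongest is T.

T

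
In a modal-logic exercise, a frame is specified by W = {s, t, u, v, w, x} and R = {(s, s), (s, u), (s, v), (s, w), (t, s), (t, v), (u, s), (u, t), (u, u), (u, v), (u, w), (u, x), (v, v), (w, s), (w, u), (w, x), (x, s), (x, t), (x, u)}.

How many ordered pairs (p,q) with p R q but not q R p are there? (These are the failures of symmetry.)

Enumerating: (s,v), (t,s), (t,v), (u,t), (u,v), (w,x), (x,s), (x,t).

8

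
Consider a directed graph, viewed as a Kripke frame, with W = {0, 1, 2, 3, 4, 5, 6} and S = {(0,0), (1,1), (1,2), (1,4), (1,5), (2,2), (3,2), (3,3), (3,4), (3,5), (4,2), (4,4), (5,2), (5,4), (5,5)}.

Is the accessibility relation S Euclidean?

Euclidean: no — 1 S 2 and 1 S 4, but not 2 S 4.

No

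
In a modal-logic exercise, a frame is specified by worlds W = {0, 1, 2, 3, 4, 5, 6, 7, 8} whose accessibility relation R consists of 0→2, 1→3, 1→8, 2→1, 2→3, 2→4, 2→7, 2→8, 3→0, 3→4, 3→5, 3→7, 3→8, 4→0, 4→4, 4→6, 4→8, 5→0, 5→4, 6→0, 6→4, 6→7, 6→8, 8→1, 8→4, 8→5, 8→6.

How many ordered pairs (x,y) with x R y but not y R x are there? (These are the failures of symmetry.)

Enumerating: (0,2), (1,3), (2,1), (2,3), (2,4), (2,7), (2,8), (3,0), (3,4), (3,5), (3,7), (3,8), (4,0), (5,0), (5,4), (6,0), (6,7), (8,5).

18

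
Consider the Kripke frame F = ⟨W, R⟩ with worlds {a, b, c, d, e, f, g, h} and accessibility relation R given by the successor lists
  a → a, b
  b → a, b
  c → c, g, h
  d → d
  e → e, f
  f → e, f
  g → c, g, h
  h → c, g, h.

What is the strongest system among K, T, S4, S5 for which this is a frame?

Reflexive (axiom T): yes — every world is R-related to itself.
Transitive (axiom 4): yes — every two-step R-path is closed by a direct edge.
Euclidean (axiom 5): yes — any two successors of a common world are R-related.
So F validates K, T, S4, S5. The strongest is S5.

S5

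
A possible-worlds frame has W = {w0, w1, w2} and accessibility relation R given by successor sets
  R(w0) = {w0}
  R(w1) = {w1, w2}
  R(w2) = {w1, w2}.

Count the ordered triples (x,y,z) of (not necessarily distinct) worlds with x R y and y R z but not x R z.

0

R is transitive; there are no such tuples.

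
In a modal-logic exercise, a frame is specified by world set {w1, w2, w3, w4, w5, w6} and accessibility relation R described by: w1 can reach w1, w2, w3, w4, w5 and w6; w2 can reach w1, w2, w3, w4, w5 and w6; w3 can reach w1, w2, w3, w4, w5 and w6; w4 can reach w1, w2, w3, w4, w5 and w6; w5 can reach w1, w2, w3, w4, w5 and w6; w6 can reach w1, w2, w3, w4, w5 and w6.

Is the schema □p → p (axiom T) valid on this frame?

By correspondence theory, T is valid on a frame iff R is reflexive.
Reflexive: yes — every world is R-related to itself.

Yes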